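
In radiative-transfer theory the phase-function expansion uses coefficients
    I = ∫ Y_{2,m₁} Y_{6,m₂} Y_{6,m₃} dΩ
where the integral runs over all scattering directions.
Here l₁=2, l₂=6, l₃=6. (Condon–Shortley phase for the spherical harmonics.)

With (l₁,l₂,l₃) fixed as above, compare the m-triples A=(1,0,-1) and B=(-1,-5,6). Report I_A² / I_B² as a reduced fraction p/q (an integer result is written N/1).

Shared (l₁,l₂,l₃)=(2,6,6): N and (l;000)² cancel in I_A²/I_B².
A: Δ = 2!·2!·10!/15! = 1/90090; Racah Σ t=0..1: t=0:+1/34560 t=1:−1/28800 = -1/172800; ⇒ 3j(2 6 6; 1 0 -1)² = 1/1430, sgn +1
B: Δ = 2!·2!·10!/15! = 1/90090; Racah Σ t=1..1: t=1:−1/7257600 = -1/7257600; ⇒ 3j(2 6 6; -1 -5 6)² = 11/455, sgn -1
I_A²/I_B² = (1/1430)/(11/455) = 7/242

7/242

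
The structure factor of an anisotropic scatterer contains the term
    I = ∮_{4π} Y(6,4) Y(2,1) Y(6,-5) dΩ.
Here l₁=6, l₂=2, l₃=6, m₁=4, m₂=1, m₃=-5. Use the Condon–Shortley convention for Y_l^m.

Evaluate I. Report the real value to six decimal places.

-0.197649

m-sum 0 ✓  L=14 even ✓  4≤6≤8 ✓
Π(2lᵢ+1) = 13×5×13 = 845
triangle coeff Δ(6,2,6) = 1/90090
Σ_t [0,2]: t=0:+1/69120 t=1:−1/14400 t=2:+1/69120 = -7/172800
(3j)²=14/715 [(6 2 6; 0 0 0)], sign=-1
Σ_t [1,2]: t=1:−1/725760 t=2:+1/7257600 = -1/806400
(3j)²=27/910 [(6 2 6; 4 1 -5)], sign=+1
⇒ 4πI² = 27/55
I = (-1)√(27/55/(4π)) = -0.19764945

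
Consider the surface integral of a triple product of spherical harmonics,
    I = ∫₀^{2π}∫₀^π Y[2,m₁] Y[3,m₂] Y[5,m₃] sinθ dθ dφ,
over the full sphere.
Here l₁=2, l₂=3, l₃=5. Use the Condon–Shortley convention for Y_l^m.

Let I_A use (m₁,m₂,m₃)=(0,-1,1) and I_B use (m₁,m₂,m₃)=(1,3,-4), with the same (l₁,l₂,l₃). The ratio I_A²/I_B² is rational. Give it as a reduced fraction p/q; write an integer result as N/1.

Shared (l₁,l₂,l₃)=(2,3,5): N and (l;000)² cancel in I_A²/I_B².
A: Δ = 0!·4!·6!/11! = 1/2310; Racah Σ t=0..0: t=0:+1/192 = 1/192; ⇒ 3j(2 3 5; 0 -1 1)² = 3/77, sgn +1
B: Δ = 0!·4!·6!/11! = 1/2310; Racah Σ t=0..0: t=0:+1/4320 = 1/4320; ⇒ 3j(2 3 5; 1 3 -4)² = 2/55, sgn -1
I_A²/I_B² = (3/77)/(2/55) = 15/14

15/14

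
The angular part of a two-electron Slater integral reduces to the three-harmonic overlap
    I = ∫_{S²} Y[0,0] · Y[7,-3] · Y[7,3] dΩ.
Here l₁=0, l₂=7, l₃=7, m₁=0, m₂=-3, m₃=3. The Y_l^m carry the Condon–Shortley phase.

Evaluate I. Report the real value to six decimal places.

m-sum 0 ✓  L=14 even ✓  7≤7≤7 ✓
Π(2lᵢ+1) = 1×15×15 = 225
triangle coeff Δ(0,7,7) = 1/15
Σ_t [0,0]: t=0:+1/25401600 = 1/25401600
(3j)²=1/15 [(0 7 7; 0 0 0)], sign=-1
Σ_t [0,0]: t=0:+1/87091200 = 1/87091200
(3j)²=1/15 [(0 7 7; 0 -3 3)], sign=+1
⇒ 4πI² = 1/1
I = (-1)√(1/1/(4π)) = -0.28209479

-0.282095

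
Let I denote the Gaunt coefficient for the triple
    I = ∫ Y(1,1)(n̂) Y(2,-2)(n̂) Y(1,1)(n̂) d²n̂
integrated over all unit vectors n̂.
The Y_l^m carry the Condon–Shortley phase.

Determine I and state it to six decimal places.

Rules hold: Σm=0, L=4 even, 1≤1≤3.
N = 3·5·3 = 45
Δ = 2!·0!·2!/5! = 1/30
Racah Σ t=1..1: t=1:−1/1 = -1/1
⇒ 3j(1 2 1; 0 0 0)² = 2/15, sgn +1
Racah Σ t=0..0: t=0:+1/4 = 1/4
⇒ 3j(1 2 1; 1 -2 1)² = 1/5, sgn +1
4πI² = N·(3j₀)²·(3jₘ)² = 6/5
I = +1·√(1.2/4π) = 0.30901936

0.309019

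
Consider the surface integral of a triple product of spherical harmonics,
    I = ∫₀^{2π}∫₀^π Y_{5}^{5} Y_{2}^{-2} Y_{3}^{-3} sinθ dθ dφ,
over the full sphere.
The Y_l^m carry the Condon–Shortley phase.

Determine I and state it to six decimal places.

m-sum 0 ✓  L=10 even ✓  3≤3≤7 ✓
Π(2lᵢ+1) = 11×5×7 = 385
triangle coeff Δ(5,2,3) = 1/2310
Σ_t [2,2]: t=2:+1/144 = 1/144
(3j)²=10/231 [(5 2 3; 0 0 0)], sign=-1
Σ_t [0,0]: t=0:+1/17280 = 1/17280
(3j)²=1/11 [(5 2 3; 5 -2 -3)], sign=+1
⇒ 4πI² = 50/33
I = (-1)√(50/33/(4π)) = -0.34723469

-0.347235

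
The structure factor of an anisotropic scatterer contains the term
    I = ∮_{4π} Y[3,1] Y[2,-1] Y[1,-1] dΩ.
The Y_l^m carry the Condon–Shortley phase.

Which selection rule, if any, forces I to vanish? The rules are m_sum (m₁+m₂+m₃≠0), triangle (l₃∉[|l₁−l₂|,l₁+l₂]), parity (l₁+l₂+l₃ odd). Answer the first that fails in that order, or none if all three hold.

azimuthal sum: 1 − 1 − 1 = -1  ✗
1 ≤ 1 ≤ 5 (triangle on l)
L = 3 + 2 + 1 = 6 (even)

m_sum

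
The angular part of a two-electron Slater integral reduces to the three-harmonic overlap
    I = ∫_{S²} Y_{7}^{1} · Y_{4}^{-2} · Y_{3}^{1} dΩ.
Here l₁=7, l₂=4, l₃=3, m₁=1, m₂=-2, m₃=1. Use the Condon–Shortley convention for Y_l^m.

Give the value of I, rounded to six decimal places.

-0.138088

m-sum 0 ✓  L=14 even ✓  3≤3≤11 ✓
Π(2lᵢ+1) = 15×9×7 = 945
triangle coeff Δ(7,4,3) = 1/45045
Σ_t [4,4]: t=4:+1/20736 = 1/20736
(3j)²=35/1287 [(7 4 3; 0 0 0)], sign=-1
Σ_t [2,2]: t=2:+1/69120 = 1/69120
(3j)²=4/429 [(7 4 3; 1 -2 1)], sign=+1
⇒ 4πI² = 4900/20449
I = (-1)√(4900/20449/(4π)) = -0.13808836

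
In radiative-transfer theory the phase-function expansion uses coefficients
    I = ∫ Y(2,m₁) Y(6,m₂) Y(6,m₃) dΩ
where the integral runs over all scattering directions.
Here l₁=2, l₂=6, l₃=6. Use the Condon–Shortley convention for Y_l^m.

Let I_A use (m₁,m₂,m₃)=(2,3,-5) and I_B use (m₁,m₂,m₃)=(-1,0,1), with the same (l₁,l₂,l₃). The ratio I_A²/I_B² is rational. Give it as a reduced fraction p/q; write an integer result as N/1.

Same 2,6,6: normalisation and zero-m 3j drop out of the ratio.
A: Δ: 2! 2! 10! / 15! → 1/90090; sum: t=0:+1/1451520 = 1/1451520; 3j²(2 6 6; 2 3 -5) = Δ·Π!·Σ² = 1/91  (sign -1)
B: Δ: 2! 2! 10! / 15! → 1/90090; sum: t=1:−1/28800 t=2:+1/34560 = -1/172800; 3j²(2 6 6; -1 0 1) = Δ·Π!·Σ² = 1/1430  (sign +1)
I_A²/I_B² = (1/91)/(1/1430) = 110/7

110/7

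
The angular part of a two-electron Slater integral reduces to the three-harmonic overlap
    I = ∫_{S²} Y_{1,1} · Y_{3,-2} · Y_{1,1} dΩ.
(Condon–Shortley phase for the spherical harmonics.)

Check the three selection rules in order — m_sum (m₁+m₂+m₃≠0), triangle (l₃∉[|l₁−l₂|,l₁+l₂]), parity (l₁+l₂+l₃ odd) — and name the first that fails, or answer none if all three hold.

triangle

Σmᵢ = 0  ✓
l₃∈[|l₁−l₂|,l₁+l₂]=[2,4], have l₃=1  ✗
Σlᵢ = 5 ⇒ odd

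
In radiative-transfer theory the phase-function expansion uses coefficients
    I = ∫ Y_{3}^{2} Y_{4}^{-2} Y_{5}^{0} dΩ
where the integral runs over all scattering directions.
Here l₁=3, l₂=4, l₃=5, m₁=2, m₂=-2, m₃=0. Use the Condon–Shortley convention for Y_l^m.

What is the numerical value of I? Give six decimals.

Rules hold: Σm=0, L=12 even, 1≤5≤7.
N = 7·9·11 = 693
Δ = 2!·4!·6!/13! = 1/180180
Racah Σ t=0..2: t=0:+1/576 t=1:−1/144 t=2:+1/576 = -1/288
⇒ 3j(3 4 5; 0 0 0)² = 20/1001, sgn +1
Racah Σ t=0..1: t=0:+1/576 t=1:−1/2880 = 1/720
⇒ 3j(3 4 5; 2 -2 0)² = 80/3003, sgn -1
4πI² = N·(3j₀)²·(3jₘ)² = 4800/13013
I = -1·√(0.368862/4π) = -0.17132746

-0.171327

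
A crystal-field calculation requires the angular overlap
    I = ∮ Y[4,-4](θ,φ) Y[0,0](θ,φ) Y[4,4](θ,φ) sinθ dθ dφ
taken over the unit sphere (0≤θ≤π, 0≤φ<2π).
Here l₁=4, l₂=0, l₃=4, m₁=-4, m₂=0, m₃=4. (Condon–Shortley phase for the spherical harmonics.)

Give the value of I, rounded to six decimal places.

Rules hold: Σm=0, L=8 even, 4≤4≤4.
N = 9·1·9 = 81
Δ = 0!·8!·0!/9! = 1/9
Racah Σ t=0..0: t=0:+1/576 = 1/576
⇒ 3j(4 0 4; 0 0 0)² = 1/9, sgn +1
Racah Σ t=0..0: t=0:+1/40320 = 1/40320
⇒ 3j(4 0 4; -4 0 4)² = 1/9, sgn +1
4πI² = N·(3j₀)²·(3jₘ)² = 1/1
I = +1·√(1/4π) = 0.28209479

0.282095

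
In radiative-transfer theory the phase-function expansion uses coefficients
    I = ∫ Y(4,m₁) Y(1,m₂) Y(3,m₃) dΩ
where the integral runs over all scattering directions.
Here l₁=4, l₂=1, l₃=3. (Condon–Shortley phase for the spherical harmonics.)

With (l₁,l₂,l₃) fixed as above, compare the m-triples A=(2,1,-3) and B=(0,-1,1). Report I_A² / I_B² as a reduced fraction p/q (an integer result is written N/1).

1/6

Same 4,1,3: normalisation and zero-m 3j drop out of the ratio.
A: Δ: 2! 6! 0! / 9! → 1/252; sum: t=2:+1/1440 = 1/1440; 3j²(4 1 3; 2 1 -3) = Δ·Π!·Σ² = 1/252  (sign +1)
B: Δ: 2! 6! 0! / 9! → 1/252; sum: t=0:+1/96 = 1/96; 3j²(4 1 3; 0 -1 1) = Δ·Π!·Σ² = 1/42  (sign +1)
I_A²/I_B² = (1/252)/(1/42) = 1/6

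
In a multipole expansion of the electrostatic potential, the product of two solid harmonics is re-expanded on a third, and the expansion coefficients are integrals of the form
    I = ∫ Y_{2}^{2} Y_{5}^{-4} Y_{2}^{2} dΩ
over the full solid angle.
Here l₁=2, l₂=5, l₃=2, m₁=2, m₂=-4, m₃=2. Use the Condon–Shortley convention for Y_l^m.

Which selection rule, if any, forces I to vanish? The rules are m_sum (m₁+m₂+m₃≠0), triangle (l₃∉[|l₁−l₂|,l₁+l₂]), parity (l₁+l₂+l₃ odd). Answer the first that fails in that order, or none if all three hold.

triangle

Σmᵢ = 0  ✓
l₃∈[|l₁−l₂|,l₁+l₂]=[3,7], have l₃=2  ✗
Σlᵢ = 9 ⇒ odd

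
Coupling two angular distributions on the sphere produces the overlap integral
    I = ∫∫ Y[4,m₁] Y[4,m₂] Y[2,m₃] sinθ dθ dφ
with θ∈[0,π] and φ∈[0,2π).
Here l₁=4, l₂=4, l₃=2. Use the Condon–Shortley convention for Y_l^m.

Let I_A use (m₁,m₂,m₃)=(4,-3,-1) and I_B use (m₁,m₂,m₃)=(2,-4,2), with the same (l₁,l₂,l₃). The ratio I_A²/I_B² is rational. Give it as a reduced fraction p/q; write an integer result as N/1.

Shared (l₁,l₂,l₃)=(4,4,2): N and (l;000)² cancel in I_A²/I_B².
A: Δ = 6!·2!·2!/11! = 1/13860; Racah Σ t=0..0: t=0:+1/1440 = 1/1440; ⇒ 3j(4 4 2; 4 -3 -1)² = 7/165, sgn -1
B: Δ = 6!·2!·2!/11! = 1/13860; Racah Σ t=0..0: t=0:+1/2880 = 1/2880; ⇒ 3j(4 4 2; 2 -4 2)² = 2/165, sgn +1
I_A²/I_B² = (7/165)/(2/165) = 7/2

7/2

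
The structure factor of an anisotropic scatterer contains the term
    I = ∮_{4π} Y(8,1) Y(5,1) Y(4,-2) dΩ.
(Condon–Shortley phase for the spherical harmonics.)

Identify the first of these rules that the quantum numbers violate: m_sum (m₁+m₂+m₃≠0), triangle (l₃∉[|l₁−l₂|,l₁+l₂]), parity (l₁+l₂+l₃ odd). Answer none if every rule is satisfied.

azimuthal sum: 1 + 1 − 2 = 0  ✓
3 ≤ 4 ≤ 13 (triangle on l)  ✓
L = 8 + 5 + 4 = 17 (odd)  ✗

parity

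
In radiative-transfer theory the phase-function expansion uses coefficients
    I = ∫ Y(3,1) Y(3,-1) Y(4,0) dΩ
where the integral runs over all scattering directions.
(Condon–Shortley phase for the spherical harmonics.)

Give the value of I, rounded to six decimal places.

Rules hold: Σm=0, L=10 even, 0≤4≤6.
N = 7·7·9 = 441
Δ = 2!·4!·4!/11! = 1/34650
Racah Σ t=0..2: t=0:+1/72 t=1:−1/16 t=2:+1/72 = -5/144
⇒ 3j(3 3 4; 0 0 0)² = 2/77, sgn -1
Racah Σ t=0..2: t=0:+1/32 t=1:−1/36 t=2:+1/1152 = 5/1152
⇒ 3j(3 3 4; 1 -1 0)² = 1/1386, sgn +1
4πI² = N·(3j₀)²·(3jₘ)² = 1/121
I = -1·√(0.00826446/4π) = -0.02564498

-0.025645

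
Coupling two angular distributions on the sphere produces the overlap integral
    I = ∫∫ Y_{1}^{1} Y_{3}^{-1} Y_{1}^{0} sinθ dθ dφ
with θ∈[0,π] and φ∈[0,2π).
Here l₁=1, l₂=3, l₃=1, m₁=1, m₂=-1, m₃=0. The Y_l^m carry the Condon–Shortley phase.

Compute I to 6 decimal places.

l₃=1 ∉ [2,4] — triangle fails ⇒ I = 0

0.000000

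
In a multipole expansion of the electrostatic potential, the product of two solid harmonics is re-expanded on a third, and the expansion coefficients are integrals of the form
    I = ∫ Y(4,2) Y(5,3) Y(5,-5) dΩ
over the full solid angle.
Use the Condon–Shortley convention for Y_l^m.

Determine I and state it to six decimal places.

m-sum 0 ✓  L=14 even ✓  1≤5≤9 ✓
Π(2lᵢ+1) = 9×11×11 = 1089
triangle coeff Δ(4,5,5) = 1/3153150
Σ_t [0,4]: t=0:+1/69120 t=1:−1/1728 t=2:+1/576 t=3:−1/1728 t=4:+1/69120 = 7/11520
(3j)²=2/143 [(4 5 5; 0 0 0)], sign=-1
Σ_t [2,2]: t=2:+1/69120 = 1/69120
(3j)²=4/143 [(4 5 5; 2 3 -5)], sign=+1
⇒ 4πI² = 72/169
I = (-1)√(72/169/(4π)) = -0.18412721

-0.184127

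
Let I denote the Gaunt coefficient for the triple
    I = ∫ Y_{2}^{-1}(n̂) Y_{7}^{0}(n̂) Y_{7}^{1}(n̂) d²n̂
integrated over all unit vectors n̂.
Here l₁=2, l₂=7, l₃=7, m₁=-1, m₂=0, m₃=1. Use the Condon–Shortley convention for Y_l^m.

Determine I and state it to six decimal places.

-0.026159

Checks pass: Σm=0; 16 even; l₃=7∈[5,9].
(2·2+1)(2·7+1)(2·7+1) = 1125
Δ: 2! 2! 12! / 17! → 1/185640
sum: t=0:+1/2419200 t=1:−1/518400 t=2:+1/2419200 = -1/907200
3j²(2 7 7; 0 0 0) = Δ·Π!·Σ² = 56/3315  (sign +1)
sum: t=1:−1/1036800 t=2:+1/1209600 = -1/7257600
3j²(2 7 7; -1 0 1) = Δ·Π!·Σ² = 1/2210  (sign -1)
combine: 4πI² = 1125·56/3315·1/2210 = 420/48841
take √, sign -1: I = -0.02615938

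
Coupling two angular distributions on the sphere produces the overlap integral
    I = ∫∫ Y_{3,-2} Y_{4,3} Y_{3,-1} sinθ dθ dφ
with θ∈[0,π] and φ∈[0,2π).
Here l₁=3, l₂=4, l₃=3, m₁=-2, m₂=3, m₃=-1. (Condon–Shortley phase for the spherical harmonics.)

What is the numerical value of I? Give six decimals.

Checks pass: Σm=0; 10 even; l₃=3∈[1,7].
(2·3+1)(2·4+1)(2·3+1) = 441
Δ: 4! 2! 4! / 11! → 1/34650
sum: t=1:−1/72 t=2:+1/16 t=3:−1/72 = 5/144
3j²(3 4 3; 0 0 0) = Δ·Π!·Σ² = 2/77  (sign -1)
sum: t=3:−1/288 t=4:+1/144 = 1/288
3j²(3 4 3; -2 3 -1) = Δ·Π!·Σ² = 1/99  (sign +1)
combine: 4πI² = 441·2/77·1/99 = 14/121
take √, sign -1: I = -0.09595473

-0.095955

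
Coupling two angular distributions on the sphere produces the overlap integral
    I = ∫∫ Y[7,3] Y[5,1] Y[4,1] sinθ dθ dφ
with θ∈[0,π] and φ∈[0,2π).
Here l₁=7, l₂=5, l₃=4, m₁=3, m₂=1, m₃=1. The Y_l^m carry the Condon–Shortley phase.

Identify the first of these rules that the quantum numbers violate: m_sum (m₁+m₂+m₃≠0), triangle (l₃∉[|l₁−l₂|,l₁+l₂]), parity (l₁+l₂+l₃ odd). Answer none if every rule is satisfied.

Σmᵢ = 5  ✗
l₃∈[|l₁−l₂|,l₁+l₂]=[2,12], have l₃=4
Σlᵢ = 16 ⇒ even

m_sum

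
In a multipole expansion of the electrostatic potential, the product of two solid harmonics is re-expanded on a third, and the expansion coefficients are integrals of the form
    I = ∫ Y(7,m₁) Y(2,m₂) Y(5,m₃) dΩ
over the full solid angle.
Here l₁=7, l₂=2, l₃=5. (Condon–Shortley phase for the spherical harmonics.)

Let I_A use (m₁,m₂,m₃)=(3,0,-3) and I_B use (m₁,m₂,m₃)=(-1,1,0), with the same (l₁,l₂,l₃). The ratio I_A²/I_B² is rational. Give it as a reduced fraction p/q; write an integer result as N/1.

Shared (l₁,l₂,l₃)=(7,2,5): N and (l;000)² cancel in I_A²/I_B².
A: Δ = 4!·10!·0!/15! = 1/15015; Racah Σ t=2..2: t=2:+1/322560 = 1/322560; ⇒ 3j(7 2 5; 3 0 -3)² = 18/1001, sgn +1
B: Δ = 4!·10!·0!/15! = 1/15015; Racah Σ t=3..3: t=3:−1/86400 = -1/86400; ⇒ 3j(7 2 5; -1 1 0)² = 16/715, sgn +1
I_A²/I_B² = (18/1001)/(16/715) = 45/56

45/56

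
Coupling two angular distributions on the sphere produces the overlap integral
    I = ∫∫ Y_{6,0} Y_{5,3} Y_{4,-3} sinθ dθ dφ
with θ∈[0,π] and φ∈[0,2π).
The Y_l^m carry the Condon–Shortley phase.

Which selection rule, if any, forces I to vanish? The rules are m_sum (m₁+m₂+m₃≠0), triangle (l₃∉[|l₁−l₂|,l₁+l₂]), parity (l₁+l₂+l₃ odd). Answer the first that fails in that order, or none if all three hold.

azimuthal sum: 0 + 3 − 3 = 0  ✓
1 ≤ 4 ≤ 11 (triangle on l)  ✓
L = 6 + 5 + 4 = 15 (odd)  ✗

parity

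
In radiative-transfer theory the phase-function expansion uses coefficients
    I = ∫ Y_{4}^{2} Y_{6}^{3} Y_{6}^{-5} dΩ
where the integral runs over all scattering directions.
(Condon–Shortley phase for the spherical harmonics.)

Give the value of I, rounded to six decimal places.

m-sum 0 ✓  L=16 even ✓  2≤6≤10 ✓
Π(2lᵢ+1) = 9×13×13 = 1521
triangle coeff Δ(4,6,6) = 1/15315300
Σ_t [0,4]: t=0:+1/829440 t=1:−1/25920 t=2:+1/9216 t=3:−1/25920 t=4:+1/829440 = 7/207360
(3j)²=28/2431 [(4 6 6; 0 0 0)], sign=+1
Σ_t [1,2]: t=1:−1/1451520 t=2:+1/483840 = 1/725760
(3j)²=24/1547 [(4 6 6; 2 3 -5)], sign=-1
⇒ 4πI² = 864/3179
I = (-1)√(864/3179/(4π)) = -0.14706410

-0.147064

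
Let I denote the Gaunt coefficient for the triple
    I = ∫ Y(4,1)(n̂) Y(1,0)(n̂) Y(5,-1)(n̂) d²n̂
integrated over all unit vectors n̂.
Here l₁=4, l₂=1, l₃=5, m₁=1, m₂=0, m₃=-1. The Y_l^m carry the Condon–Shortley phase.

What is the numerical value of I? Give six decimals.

Checks pass: Σm=0; 10 even; l₃=5∈[3,5].
(2·4+1)(2·1+1)(2·5+1) = 297
Δ: 0! 8! 2! / 11! → 1/495
sum: t=0:+1/576 = 1/576
3j²(4 1 5; 0 0 0) = Δ·Π!·Σ² = 5/99  (sign -1)
sum: t=0:+1/720 = 1/720
3j²(4 1 5; 1 0 -1) = Δ·Π!·Σ² = 8/165  (sign +1)
combine: 4πI² = 297·5/99·8/165 = 8/11
take √, sign -1: I = -0.24057125

-0.240571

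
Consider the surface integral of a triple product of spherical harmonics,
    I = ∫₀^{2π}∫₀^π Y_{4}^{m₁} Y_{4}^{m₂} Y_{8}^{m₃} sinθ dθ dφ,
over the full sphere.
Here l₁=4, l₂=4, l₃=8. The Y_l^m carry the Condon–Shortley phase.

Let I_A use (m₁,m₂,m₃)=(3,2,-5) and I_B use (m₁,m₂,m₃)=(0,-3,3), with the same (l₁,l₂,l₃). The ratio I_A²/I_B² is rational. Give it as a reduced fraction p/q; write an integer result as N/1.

78/25

l's match ⇒ only the (l;m) 3-j factors differ between A and B.
A: triangle coeff Δ(4,4,8) = 1/218790; Σ_t [0,0]: t=0:+1/7257600 = 1/7257600; (3j)²=2/85 [(4 4 8; 3 2 -5)], sign=-1
B: triangle coeff Δ(4,4,8) = 1/218790; Σ_t [0,0]: t=0:+1/2903040 = 1/2903040; (3j)²=5/663 [(4 4 8; 0 -3 3)], sign=-1
I_A²/I_B² = (2/85)/(5/663) = 78/25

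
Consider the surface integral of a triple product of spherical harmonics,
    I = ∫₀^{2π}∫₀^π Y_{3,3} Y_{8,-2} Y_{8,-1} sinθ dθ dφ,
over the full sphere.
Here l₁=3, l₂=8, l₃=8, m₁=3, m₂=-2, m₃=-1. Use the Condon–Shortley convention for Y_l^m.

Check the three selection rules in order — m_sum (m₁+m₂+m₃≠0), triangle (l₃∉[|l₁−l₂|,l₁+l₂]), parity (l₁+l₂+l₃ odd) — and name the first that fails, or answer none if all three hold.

parity

Σmᵢ = 0  ✓
l₃∈[|l₁−l₂|,l₁+l₂]=[5,11], have l₃=8  ✓
Σlᵢ = 19 ⇒ odd  ✗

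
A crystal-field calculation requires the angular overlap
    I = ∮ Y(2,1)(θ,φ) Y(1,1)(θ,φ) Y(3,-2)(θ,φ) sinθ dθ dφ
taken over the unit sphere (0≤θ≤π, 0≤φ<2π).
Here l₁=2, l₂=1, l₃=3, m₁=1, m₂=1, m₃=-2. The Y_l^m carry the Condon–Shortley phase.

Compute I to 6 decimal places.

0.261169

m-sum 0 ✓  L=6 even ✓  1≤3≤3 ✓
Π(2lᵢ+1) = 5×3×7 = 105
triangle coeff Δ(2,1,3) = 1/105
Σ_t [0,0]: t=0:+1/4 = 1/4
(3j)²=3/35 [(2 1 3; 0 0 0)], sign=-1
Σ_t [0,0]: t=0:+1/12 = 1/12
(3j)²=2/21 [(2 1 3; 1 1 -2)], sign=-1
⇒ 4πI² = 6/7
I = (+1)√(6/7/(4π)) = 0.26116903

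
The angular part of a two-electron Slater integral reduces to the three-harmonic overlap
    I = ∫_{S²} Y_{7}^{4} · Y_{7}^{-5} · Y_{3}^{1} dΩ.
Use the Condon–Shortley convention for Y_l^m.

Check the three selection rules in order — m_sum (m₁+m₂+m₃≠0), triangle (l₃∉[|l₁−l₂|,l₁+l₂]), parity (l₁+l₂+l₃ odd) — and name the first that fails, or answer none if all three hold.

azimuthal sum: 4 − 5 + 1 = 0  ✓
0 ≤ 3 ≤ 14 (triangle on l)  ✓
L = 7 + 7 + 3 = 17 (odd)  ✗

parity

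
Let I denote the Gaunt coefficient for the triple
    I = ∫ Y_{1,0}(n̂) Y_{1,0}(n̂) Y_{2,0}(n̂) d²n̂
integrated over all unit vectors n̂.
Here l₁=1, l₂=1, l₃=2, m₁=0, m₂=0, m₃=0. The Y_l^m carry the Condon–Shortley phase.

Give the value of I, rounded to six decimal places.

0.252313

m-sum 0 ✓  L=4 even ✓  0≤2≤2 ✓
Π(2lᵢ+1) = 3×3×5 = 45
triangle coeff Δ(1,1,2) = 1/30
Σ_t [0,0]: t=0:+1/1 = 1/1
(3j)²=2/15 [(1 1 2; 0 0 0)], sign=+1
(m-triple is (0,0,0) — same symbol as above.)
⇒ 4πI² = 4/5
I = (+1)√(4/5/(4π)) = 0.25231325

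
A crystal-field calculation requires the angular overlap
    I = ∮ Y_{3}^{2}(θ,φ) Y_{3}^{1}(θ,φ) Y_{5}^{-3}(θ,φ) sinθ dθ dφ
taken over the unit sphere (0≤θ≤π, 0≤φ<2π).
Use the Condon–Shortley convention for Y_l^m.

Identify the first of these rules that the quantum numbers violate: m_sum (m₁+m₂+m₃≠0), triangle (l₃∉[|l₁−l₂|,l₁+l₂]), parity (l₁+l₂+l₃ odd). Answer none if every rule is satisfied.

parity

azimuthal sum: 2 + 1 − 3 = 0  ✓
0 ≤ 5 ≤ 6 (triangle on l)  ✓
L = 3 + 3 + 5 = 11 (odd)  ✗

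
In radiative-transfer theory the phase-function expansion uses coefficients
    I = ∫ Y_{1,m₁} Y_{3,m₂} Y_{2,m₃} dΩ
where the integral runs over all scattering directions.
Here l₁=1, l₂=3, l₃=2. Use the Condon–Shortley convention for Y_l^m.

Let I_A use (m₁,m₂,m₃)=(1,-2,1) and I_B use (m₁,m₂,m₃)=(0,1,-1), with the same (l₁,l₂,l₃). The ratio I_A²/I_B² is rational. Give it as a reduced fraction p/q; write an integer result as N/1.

Shared (l₁,l₂,l₃)=(1,3,2): N and (l;000)² cancel in I_A²/I_B².
A: Δ = 2!·0!·4!/7! = 1/105; Racah Σ t=0..0: t=0:+1/12 = 1/12; ⇒ 3j(1 3 2; 1 -2 1)² = 2/21, sgn -1
B: Δ = 2!·0!·4!/7! = 1/105; Racah Σ t=1..1: t=1:−1/6 = -1/6; ⇒ 3j(1 3 2; 0 1 -1)² = 8/105, sgn +1
I_A²/I_B² = (2/21)/(8/105) = 5/4

5/4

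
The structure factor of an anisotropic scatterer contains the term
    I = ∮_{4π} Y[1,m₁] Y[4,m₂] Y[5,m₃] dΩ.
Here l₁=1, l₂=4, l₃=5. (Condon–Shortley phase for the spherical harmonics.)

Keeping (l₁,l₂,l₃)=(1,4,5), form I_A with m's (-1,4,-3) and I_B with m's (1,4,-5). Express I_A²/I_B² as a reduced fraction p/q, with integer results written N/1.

l's match ⇒ only the (l;m) 3-j factors differ between A and B.
A: triangle coeff Δ(1,4,5) = 1/495; Σ_t [0,0]: t=0:+1/80640 = 1/80640; (3j)²=1/495 [(1 4 5; -1 4 -3)], sign=+1
B: triangle coeff Δ(1,4,5) = 1/495; Σ_t [0,0]: t=0:+1/80640 = 1/80640; (3j)²=1/11 [(1 4 5; 1 4 -5)], sign=+1
I_A²/I_B² = (1/495)/(1/11) = 1/45

1/45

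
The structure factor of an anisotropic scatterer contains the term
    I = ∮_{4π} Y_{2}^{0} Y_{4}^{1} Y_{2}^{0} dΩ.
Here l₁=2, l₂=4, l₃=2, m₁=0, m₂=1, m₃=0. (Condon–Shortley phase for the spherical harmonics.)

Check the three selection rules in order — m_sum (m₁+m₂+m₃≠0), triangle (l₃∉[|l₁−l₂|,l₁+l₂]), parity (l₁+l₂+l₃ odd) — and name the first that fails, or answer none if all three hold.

m_sum

Σmᵢ = 1  ✗
l₃∈[|l₁−l₂|,l₁+l₂]=[2,6], have l₃=2
Σlᵢ = 8 ⇒ even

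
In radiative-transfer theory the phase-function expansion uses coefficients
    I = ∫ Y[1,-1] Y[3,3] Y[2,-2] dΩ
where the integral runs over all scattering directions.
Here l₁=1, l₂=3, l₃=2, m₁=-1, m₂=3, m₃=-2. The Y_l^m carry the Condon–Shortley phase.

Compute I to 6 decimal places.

-0.319865

Checks pass: Σm=0; 6 even; l₃=2∈[2,4].
(2·1+1)(2·3+1)(2·2+1) = 105
Δ: 2! 0! 4! / 7! → 1/105
sum: t=1:−1/4 = -1/4
3j²(1 3 2; 0 0 0) = Δ·Π!·Σ² = 3/35  (sign -1)
sum: t=2:+1/48 = 1/48
3j²(1 3 2; -1 3 -2) = Δ·Π!·Σ² = 1/7  (sign +1)
combine: 4πI² = 105·3/35·1/7 = 9/7
take √, sign -1: I = -0.31986543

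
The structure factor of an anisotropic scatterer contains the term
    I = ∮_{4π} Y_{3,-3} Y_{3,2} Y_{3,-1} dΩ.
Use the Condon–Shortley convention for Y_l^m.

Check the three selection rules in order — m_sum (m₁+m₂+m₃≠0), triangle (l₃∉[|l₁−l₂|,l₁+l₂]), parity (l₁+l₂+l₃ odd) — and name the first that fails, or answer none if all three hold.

Σmᵢ = -2  ✗
l₃∈[|l₁−l₂|,l₁+l₂]=[0,6], have l₃=3
Σlᵢ = 9 ⇒ odd

m_sum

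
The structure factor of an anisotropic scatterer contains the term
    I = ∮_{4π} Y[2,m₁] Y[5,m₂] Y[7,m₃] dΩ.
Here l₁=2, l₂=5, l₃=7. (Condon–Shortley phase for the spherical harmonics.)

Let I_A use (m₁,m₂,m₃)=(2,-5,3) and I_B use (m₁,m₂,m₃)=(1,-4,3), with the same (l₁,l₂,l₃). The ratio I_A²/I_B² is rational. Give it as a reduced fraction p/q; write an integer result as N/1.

1/40

Same 2,5,7: normalisation and zero-m 3j drop out of the ratio.
A: Δ: 0! 4! 10! / 15! → 1/15015; sum: t=0:+1/87091200 = 1/87091200; 3j²(2 5 7; 2 -5 3) = Δ·Π!·Σ² = 1/15015  (sign +1)
B: Δ: 0! 4! 10! / 15! → 1/15015; sum: t=0:+1/2177280 = 1/2177280; 3j²(2 5 7; 1 -4 3) = Δ·Π!·Σ² = 8/3003  (sign +1)
I_A²/I_B² = (1/15015)/(8/3003) = 1/40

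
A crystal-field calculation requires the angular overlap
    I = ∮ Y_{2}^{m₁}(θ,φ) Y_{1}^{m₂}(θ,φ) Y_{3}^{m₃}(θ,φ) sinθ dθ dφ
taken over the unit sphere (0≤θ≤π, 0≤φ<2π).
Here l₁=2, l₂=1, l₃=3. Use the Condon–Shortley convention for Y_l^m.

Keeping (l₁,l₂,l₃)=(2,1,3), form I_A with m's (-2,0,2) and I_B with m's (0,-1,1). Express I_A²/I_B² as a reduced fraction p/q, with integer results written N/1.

Same 2,1,3: normalisation and zero-m 3j drop out of the ratio.
A: Δ: 0! 4! 2! / 7! → 1/105; sum: t=0:+1/24 = 1/24; 3j²(2 1 3; -2 0 2) = Δ·Π!·Σ² = 1/21  (sign -1)
B: Δ: 0! 4! 2! / 7! → 1/105; sum: t=0:+1/8 = 1/8; 3j²(2 1 3; 0 -1 1) = Δ·Π!·Σ² = 2/35  (sign +1)
I_A²/I_B² = (1/21)/(2/35) = 5/6

5/6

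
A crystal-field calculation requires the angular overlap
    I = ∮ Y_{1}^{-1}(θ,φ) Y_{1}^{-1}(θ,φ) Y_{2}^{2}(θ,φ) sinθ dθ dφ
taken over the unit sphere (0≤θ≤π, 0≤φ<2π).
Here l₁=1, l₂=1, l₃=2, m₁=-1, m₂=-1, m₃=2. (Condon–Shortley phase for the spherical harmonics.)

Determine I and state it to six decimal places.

0.309019

Rules hold: Σm=0, L=4 even, 0≤2≤2.
N = 3·3·5 = 45
Δ = 0!·2!·2!/5! = 1/30
Racah Σ t=0..0: t=0:+1/1 = 1/1
⇒ 3j(1 1 2; 0 0 0)² = 2/15, sgn +1
Racah Σ t=0..0: t=0:+1/4 = 1/4
⇒ 3j(1 1 2; -1 -1 2)² = 1/5, sgn +1
4πI² = N·(3j₀)²·(3jₘ)² = 6/5
I = +1·√(1.2/4π) = 0.30901936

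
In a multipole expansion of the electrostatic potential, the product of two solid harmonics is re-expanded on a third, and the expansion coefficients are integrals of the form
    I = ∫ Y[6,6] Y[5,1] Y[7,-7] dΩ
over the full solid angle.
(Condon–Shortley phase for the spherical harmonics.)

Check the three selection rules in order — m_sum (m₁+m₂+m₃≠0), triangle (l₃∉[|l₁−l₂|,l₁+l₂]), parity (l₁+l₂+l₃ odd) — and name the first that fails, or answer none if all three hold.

azimuthal sum: 6 + 1 − 7 = 0  ✓
1 ≤ 7 ≤ 11 (triangle on l)  ✓
L = 6 + 5 + 7 = 18 (even)  ✓

none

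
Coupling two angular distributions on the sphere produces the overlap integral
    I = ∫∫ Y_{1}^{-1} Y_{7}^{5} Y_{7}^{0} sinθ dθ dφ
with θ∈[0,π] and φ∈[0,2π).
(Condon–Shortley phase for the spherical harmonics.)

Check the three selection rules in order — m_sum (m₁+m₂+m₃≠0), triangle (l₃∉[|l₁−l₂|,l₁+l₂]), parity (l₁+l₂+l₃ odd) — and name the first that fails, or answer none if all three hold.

Σmᵢ = 4  ✗
l₃∈[|l₁−l₂|,l₁+l₂]=[6,8], have l₃=7
Σlᵢ = 15 ⇒ odd

m_sum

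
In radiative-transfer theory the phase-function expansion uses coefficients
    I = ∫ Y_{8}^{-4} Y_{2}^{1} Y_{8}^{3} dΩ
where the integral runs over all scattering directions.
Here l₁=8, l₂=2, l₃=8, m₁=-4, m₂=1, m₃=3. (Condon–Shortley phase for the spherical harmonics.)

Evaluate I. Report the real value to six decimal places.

0.146979

Checks pass: Σm=0; 18 even; l₃=8∈[6,10].
(2·8+1)(2·2+1)(2·8+1) = 1445
Δ: 2! 14! 2! / 19! → 1/348840
sum: t=0:+1/116121600 t=1:−1/25401600 t=2:+1/116121600 = -1/45158400
3j²(8 2 8; 0 0 0) = Δ·Π!·Σ² = 24/1615  (sign -1)
sum: t=1:−1/479001600 t=2:+1/174182400 = 1/273715200
3j²(8 2 8; -4 1 3) = Δ·Π!·Σ² = 49/3876  (sign -1)
combine: 4πI² = 1445·24/1615·49/3876 = 98/361
take √, sign +1: I = 0.14697873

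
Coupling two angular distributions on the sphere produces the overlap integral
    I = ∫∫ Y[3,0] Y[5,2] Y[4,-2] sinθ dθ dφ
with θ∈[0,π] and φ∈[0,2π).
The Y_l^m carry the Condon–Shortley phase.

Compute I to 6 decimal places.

0.022664

Checks pass: Σm=0; 12 even; l₃=4∈[2,8].
(2·3+1)(2·5+1)(2·4+1) = 693
Δ: 4! 2! 6! / 13! → 1/180180
sum: t=1:−1/576 t=2:+1/144 t=3:−1/576 = 1/288
3j²(3 5 4; 0 0 0) = Δ·Π!·Σ² = 20/1001  (sign +1)
sum: t=1:−1/8640 t=2:+1/480 t=3:−1/576 = 1/4320
3j²(3 5 4; 0 2 -2) = Δ·Π!·Σ² = 1/2145  (sign +1)
combine: 4πI² = 693·20/1001·1/2145 = 12/1859
take √, sign +1: I = 0.02266449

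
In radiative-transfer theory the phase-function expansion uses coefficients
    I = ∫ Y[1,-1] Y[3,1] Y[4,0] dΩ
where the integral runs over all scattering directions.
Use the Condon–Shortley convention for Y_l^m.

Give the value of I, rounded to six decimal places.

0.150786

Checks pass: Σm=0; 8 even; l₃=4∈[2,4].
(2·1+1)(2·3+1)(2·4+1) = 189
Δ: 0! 2! 6! / 9! → 1/252
sum: t=0:+1/36 = 1/36
3j²(1 3 4; 0 0 0) = Δ·Π!·Σ² = 4/63  (sign +1)
sum: t=0:+1/96 = 1/96
3j²(1 3 4; -1 1 0) = Δ·Π!·Σ² = 1/42  (sign +1)
combine: 4πI² = 189·4/63·1/42 = 2/7
take √, sign +1: I = 0.15078601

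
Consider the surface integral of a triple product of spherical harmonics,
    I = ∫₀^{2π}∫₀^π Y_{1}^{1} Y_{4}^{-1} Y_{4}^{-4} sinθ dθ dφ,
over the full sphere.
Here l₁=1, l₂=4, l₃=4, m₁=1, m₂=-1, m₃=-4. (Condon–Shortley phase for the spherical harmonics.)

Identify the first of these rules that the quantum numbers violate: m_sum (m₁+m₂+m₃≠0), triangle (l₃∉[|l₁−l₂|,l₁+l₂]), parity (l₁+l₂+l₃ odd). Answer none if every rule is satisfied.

Σmᵢ = -4  ✗
l₃∈[|l₁−l₂|,l₁+l₂]=[3,5], have l₃=4
Σlᵢ = 9 ⇒ odd

m_sum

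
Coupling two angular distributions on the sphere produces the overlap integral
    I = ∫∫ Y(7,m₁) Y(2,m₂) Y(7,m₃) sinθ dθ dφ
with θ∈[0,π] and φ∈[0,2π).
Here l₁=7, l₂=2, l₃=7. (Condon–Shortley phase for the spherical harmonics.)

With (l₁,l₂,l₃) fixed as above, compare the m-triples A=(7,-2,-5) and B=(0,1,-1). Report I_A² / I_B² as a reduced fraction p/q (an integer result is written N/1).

Same 7,2,7: normalisation and zero-m 3j drop out of the ratio.
A: Δ: 2! 12! 2! / 17! → 1/185640; sum: t=0:+1/1916006400 = 1/1916006400; 3j²(7 2 7; 7 -2 -5) = Δ·Π!·Σ² = 1/340  (sign +1)
B: Δ: 2! 12! 2! / 17! → 1/185640; sum: t=1:−1/1036800 t=2:+1/1209600 = -1/7257600; 3j²(7 2 7; 0 1 -1) = Δ·Π!·Σ² = 1/2210  (sign -1)
I_A²/I_B² = (1/340)/(1/2210) = 13/2

13/2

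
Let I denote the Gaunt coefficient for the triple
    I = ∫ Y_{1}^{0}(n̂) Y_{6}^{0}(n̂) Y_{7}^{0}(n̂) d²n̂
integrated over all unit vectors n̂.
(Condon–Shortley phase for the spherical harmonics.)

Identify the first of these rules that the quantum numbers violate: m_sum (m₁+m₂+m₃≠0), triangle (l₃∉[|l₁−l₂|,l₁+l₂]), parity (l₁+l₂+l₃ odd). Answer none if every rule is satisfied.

none

m₁+m₂+m₃ = 0 + 0 + 0 = 0  ✓
triangle: |1−6|=5 ≤ l₃=7 ≤ 1+6=7  ✓
parity: l₁+l₂+l₃ = 14 is even  ✓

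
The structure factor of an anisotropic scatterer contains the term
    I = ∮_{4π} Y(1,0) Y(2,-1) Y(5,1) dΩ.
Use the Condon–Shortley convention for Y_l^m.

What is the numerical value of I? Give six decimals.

l₃=5 ∉ [1,3] — triangle fails ⇒ I = 0

0.000000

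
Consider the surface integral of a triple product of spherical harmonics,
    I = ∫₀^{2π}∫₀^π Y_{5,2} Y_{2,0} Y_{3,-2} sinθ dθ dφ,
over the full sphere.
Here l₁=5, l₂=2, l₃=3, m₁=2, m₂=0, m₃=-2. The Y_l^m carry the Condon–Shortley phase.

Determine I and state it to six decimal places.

0.190188

Rules hold: Σm=0, L=10 even, 3≤3≤7.
N = 11·5·7 = 385
Δ = 4!·6!·0!/11! = 1/2310
Racah Σ t=2..2: t=2:+1/144 = 1/144
⇒ 3j(5 2 3; 0 0 0)² = 10/231, sgn -1
Racah Σ t=2..2: t=2:+1/480 = 1/480
⇒ 3j(5 2 3; 2 0 -2)² = 3/110, sgn -1
4πI² = N·(3j₀)²·(3jₘ)² = 5/11
I = +1·√(0.454545/4π) = 0.19018827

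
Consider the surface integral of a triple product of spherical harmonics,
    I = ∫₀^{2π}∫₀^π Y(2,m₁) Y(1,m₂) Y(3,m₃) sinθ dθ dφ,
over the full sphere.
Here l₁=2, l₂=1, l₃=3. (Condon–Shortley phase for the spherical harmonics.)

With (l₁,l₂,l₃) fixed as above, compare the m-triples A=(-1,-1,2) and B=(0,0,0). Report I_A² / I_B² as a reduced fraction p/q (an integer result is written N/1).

l's match ⇒ only the (l;m) 3-j factors differ between A and B.
A: triangle coeff Δ(2,1,3) = 1/105; Σ_t [0,0]: t=0:+1/12 = 1/12; (3j)²=2/21 [(2 1 3; -1 -1 2)], sign=-1
B: triangle coeff Δ(2,1,3) = 1/105; Σ_t [0,0]: t=0:+1/4 = 1/4; (3j)²=3/35 [(2 1 3; 0 0 0)], sign=-1
I_A²/I_B² = (2/21)/(3/35) = 10/9

10/9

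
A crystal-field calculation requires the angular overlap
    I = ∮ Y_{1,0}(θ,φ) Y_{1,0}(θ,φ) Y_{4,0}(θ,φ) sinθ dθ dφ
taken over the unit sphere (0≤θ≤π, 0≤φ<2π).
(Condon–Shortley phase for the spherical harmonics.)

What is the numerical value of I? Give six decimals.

|1−1|≤4≤1+1 violated ⇒ I = 0

0.000000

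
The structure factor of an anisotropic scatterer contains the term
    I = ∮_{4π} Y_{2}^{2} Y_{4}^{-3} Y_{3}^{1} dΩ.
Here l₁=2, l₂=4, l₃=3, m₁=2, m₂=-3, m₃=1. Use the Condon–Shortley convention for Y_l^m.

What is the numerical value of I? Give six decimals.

0.000000

Σlᵢ=9 odd — θ-integrand is odd under cosθ→−cosθ; I=0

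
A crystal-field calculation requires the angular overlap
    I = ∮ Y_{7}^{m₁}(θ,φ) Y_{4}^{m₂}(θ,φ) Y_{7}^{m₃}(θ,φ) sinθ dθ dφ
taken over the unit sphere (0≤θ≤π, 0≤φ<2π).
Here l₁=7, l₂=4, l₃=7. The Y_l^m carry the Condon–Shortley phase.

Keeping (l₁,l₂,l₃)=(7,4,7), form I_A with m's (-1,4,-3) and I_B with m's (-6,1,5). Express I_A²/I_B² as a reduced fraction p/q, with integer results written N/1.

Same 7,4,7: normalisation and zero-m 3j drop out of the ratio.
A: Δ: 4! 10! 4! / 19! → 1/58198140; sum: t=4:+1/9953280 = 1/9953280; 3j²(7 4 7; -1 4 -3) = Δ·Π!·Σ² = 2450/138567  (sign +1)
B: Δ: 4! 10! 4! / 19! → 1/58198140; sum: t=3:−1/87091200 t=4:+1/52254720 = 1/130636800; 3j²(7 4 7; -6 1 5) = Δ·Π!·Σ² = 88/20349  (sign +1)
I_A²/I_B² = (2450/138567)/(88/20349) = 25725/6292

25725/6292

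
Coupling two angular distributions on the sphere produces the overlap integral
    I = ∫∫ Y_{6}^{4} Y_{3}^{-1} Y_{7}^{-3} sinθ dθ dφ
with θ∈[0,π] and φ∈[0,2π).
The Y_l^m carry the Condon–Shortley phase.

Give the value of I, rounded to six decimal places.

0.163772

Rules hold: Σm=0, L=16 even, 3≤7≤9.
N = 13·7·15 = 1365
Δ = 2!·10!·4!/17! = 1/2042040
Racah Σ t=0..2: t=0:+1/207360 t=1:−1/57600 t=2:+1/207360 = -1/129600
⇒ 3j(6 3 7; 0 0 0)² = 168/12155, sgn +1
Racah Σ t=0..2: t=0:+1/645120 t=1:−1/2177280 t=2:+1/174182400 = 191/174182400
⇒ 3j(6 3 7; 4 -1 -3)² = 36481/2042040, sgn +1
4πI² = N·(3j₀)²·(3jₘ)² = 766101/2272985
I = +1·√(0.337046/4π) = 0.16377205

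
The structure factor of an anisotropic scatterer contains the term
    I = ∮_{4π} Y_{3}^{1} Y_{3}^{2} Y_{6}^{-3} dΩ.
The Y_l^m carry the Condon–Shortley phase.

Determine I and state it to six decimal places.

m-sum 0 ✓  L=12 even ✓  0≤6≤6 ✓
Π(2lᵢ+1) = 7×7×13 = 637
triangle coeff Δ(3,3,6) = 1/12012
Σ_t [0,0]: t=0:+1/1296 = 1/1296
(3j)²=100/3003 [(3 3 6; 0 0 0)], sign=+1
Σ_t [0,0]: t=0:+1/5760 = 1/5760
(3j)²=9/286 [(3 3 6; 1 2 -3)], sign=-1
⇒ 4πI² = 1050/1573
I = (-1)√(1050/1573/(4π)) = -0.23047581

-0.230476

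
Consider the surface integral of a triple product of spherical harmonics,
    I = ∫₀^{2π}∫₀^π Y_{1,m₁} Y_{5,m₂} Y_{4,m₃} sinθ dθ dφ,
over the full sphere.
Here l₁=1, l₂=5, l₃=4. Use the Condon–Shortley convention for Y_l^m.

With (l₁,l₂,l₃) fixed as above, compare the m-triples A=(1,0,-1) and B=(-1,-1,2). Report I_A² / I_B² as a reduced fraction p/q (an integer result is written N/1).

5/3

Shared (l₁,l₂,l₃)=(1,5,4): N and (l;000)² cancel in I_A²/I_B².
A: Δ = 2!·0!·8!/11! = 1/495; Racah Σ t=0..0: t=0:+1/1440 = 1/1440; ⇒ 3j(1 5 4; 1 0 -1)² = 2/99, sgn -1
B: Δ = 2!·0!·8!/11! = 1/495; Racah Σ t=2..2: t=2:+1/2880 = 1/2880; ⇒ 3j(1 5 4; -1 -1 2)² = 2/165, sgn +1
I_A²/I_B² = (2/99)/(2/165) = 5/3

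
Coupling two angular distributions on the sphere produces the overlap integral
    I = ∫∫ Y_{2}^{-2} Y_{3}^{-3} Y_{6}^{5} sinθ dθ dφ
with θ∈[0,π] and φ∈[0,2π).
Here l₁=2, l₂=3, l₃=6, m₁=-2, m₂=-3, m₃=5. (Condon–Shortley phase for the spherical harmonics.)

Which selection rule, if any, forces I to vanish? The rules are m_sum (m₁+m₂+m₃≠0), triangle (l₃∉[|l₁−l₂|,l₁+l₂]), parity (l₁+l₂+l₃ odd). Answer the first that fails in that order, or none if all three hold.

triangle

Σmᵢ = 0  ✓
l₃∈[|l₁−l₂|,l₁+l₂]=[1,5], have l₃=6  ✗
Σlᵢ = 11 ⇒ odd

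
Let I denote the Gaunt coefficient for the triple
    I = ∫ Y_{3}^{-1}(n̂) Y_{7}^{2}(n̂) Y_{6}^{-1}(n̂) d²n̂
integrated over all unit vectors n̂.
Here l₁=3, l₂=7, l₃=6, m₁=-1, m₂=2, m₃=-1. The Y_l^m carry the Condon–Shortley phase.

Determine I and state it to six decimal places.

0.123918

Checks pass: Σm=0; 16 even; l₃=6∈[4,10].
(2·3+1)(2·7+1)(2·6+1) = 1365
Δ: 4! 2! 10! / 17! → 1/2042040
sum: t=1:−1/207360 t=2:+1/57600 t=3:−1/207360 = 1/129600
3j²(3 7 6; 0 0 0) = Δ·Π!·Σ² = 168/12155  (sign +1)
sum: t=2:+1/241920 t=3:−1/103680 t=4:+1/691200 = -59/14515200
3j²(3 7 6; -1 2 -1) = Δ·Π!·Σ² = 3481/340340  (sign +1)
combine: 4πI² = 1365·168/12155·3481/340340 = 438606/2272985
take √, sign +1: I = 0.12391791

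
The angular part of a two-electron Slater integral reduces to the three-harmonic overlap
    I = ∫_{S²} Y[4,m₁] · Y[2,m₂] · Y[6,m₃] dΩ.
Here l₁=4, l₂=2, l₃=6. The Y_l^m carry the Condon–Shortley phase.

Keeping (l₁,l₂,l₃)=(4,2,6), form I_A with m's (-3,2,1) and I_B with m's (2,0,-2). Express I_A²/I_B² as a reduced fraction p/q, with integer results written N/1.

5/168

l's match ⇒ only the (l;m) 3-j factors differ between A and B.
A: triangle coeff Δ(4,2,6) = 1/6435; Σ_t [0,0]: t=0:+1/120960 = 1/120960; (3j)²=1/1287 [(4 2 6; -3 2 1)], sign=-1
B: triangle coeff Δ(4,2,6) = 1/6435; Σ_t [0,0]: t=0:+1/5760 = 1/5760; (3j)²=56/2145 [(4 2 6; 2 0 -2)], sign=+1
I_A²/I_B² = (1/1287)/(56/2145) = 5/168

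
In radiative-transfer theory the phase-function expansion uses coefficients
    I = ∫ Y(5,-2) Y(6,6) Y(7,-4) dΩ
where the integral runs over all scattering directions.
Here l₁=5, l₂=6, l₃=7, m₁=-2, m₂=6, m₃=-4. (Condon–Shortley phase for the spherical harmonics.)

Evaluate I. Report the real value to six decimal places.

m-sum 0 ✓  L=18 even ✓  1≤7≤11 ✓
Π(2lᵢ+1) = 11×13×15 = 2145
triangle coeff Δ(5,6,7) = 1/174594420
Σ_t [0,4]: t=0:+1/4147200 t=1:−1/207360 t=2:+1/82944 t=3:−1/207360 t=4:+1/4147200 = 1/345600
(3j)²=420/46189 [(5 6 7; 0 0 0)], sign=-1
Σ_t [4,4]: t=4:+1/34836480 = 1/34836480
(3j)²=275/16796 [(5 6 7; -2 6 -4)], sign=-1
⇒ 4πI² = 433125/1356277
I = (+1)√(433125/1356277/(4π)) = 0.15941438

0.159414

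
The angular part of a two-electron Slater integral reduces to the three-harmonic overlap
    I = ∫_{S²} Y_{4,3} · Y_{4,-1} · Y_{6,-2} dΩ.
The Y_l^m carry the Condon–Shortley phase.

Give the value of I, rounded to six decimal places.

Rules hold: Σm=0, L=14 even, 0≤6≤8.
N = 9·9·13 = 1053
Δ = 2!·6!·6!/15! = 1/1261260
Racah Σ t=0..2: t=0:+1/4608 t=1:−1/1296 t=2:+1/4608 = -7/20736
⇒ 3j(4 4 6; 0 0 0)² = 20/1287, sgn -1
Racah Σ t=0..1: t=0:+1/8640 t=1:−1/34560 = 1/11520
⇒ 3j(4 4 6; 3 -1 -2)² = 3/143, sgn +1
4πI² = N·(3j₀)²·(3jₘ)² = 540/1573
I = -1·√(0.343293/4π) = -0.16528277

-0.165283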